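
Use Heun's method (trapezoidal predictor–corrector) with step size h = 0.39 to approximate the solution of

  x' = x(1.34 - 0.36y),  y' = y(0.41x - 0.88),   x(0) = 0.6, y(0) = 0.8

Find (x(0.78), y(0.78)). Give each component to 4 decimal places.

1.3984, 0.5407

Heun on (x,y): k1 = f(t_n, state_n); k2 = f(t_n + h, state_n + h·k1); state_{n+1} = state_n + (h/2)·(k1 + k2).
0.000000: (0.600000, 0.800000)
  k1 = (0.631200, -0.507200)
  predictor → (0.846168, 0.602192)
  k2 = (0.950425, -0.321011)
  → (0.908417, 0.638499)
0.390000: (0.908417, 0.638499)
  k1 = (1.008470, -0.324069)
  predictor → (1.301720, 0.512112)
  k2 = (1.504320, -0.177342)
  → (1.398411, 0.540724)
(x(0.78), y(0.78)) ≈ (1.3984, 0.5407)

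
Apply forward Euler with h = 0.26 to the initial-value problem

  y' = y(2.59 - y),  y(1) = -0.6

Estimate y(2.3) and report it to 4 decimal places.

-74.5829

Euler: y_{n+1} = y_n + h·f(x_n, y_n).
x=1.000000, y=-0.600000: f=-1.914000 → y ← -0.600000 + 0.26·(-1.914000) = -1.097640
x=1.260000, y=-1.097640: f=-4.047701 → y ← -1.097640 + 0.26·(-4.047701) = -2.150042
x=1.520000, y=-2.150042: f=-10.191291 → y ← -2.150042 + 0.26·(-10.191291) = -4.799778
x=1.780000, y=-4.799778: f=-35.469295 → y ← -4.799778 + 0.26·(-35.469295) = -14.021795
x=2.040000, y=-14.021795: f=-232.927177 → y ← -14.021795 + 0.26·(-232.927177) = -74.582861
y(2.3) ≈ -74.5829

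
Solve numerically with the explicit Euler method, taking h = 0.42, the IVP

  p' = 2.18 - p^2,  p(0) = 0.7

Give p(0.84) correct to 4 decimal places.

1.4906

Euler: p_{n+1} = p_n + h·f(t_n, p_n).
t=0.000000, p=0.700000: f=1.690000 → p ← 0.700000 + 0.42·1.690000 = 1.409800
t=0.420000, p=1.409800: f=0.192464 → p ← 1.409800 + 0.42·0.192464 = 1.490635
p(0.84) ≈ 1.4906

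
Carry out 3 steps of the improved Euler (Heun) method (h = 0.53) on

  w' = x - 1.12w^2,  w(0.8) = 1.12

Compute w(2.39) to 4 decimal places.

1.4032

Heun: k1 = f(x_n, w_n); k2 = f(x_n + h, w_n + h·k1); w_{n+1} = w_n + (h/2)·(k1 + k2).
x=0.800000, w=1.120000:
  k1 = f(0.800000, 1.120000) = -0.604928
  k2 = f(1.330000, 0.799388) = 0.614296
  w ← 1.120000 + (0.53/2)·(-0.604928 + 0.614296) = 1.122483
x=1.330000, w=1.122483:
  k1 = f(1.330000, 1.122483) = -0.081163
  k2 = f(1.860000, 1.079466) = 0.554923
  w ← 1.122483 + (0.53/2)·(-0.081163 + 0.554923) = 1.248029
x=1.860000, w=1.248029:
  k1 = f(1.860000, 1.248029) = 0.115515
  k2 = f(2.390000, 1.309252) = 0.470163
  w ← 1.248029 + (0.53/2)·(0.115515 + 0.470163) = 1.403234
w(2.39) ≈ 1.4032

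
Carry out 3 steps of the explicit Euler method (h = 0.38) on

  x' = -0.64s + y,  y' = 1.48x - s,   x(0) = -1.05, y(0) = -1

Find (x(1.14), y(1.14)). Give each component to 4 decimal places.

-3.2765, -4.0241

Euler on (x,y): x_{n+1} = x_n + h·x', y_{n+1} = y_n + h·y'.
0.000000: (-1.050000, -1.000000); f=(-1.000000, -1.554000) → (-1.430000, -1.590520)
0.380000: (-1.430000, -1.590520); f=(-1.833720, -2.496400) → (-2.126814, -2.539152)
0.760000: (-2.126814, -2.539152); f=(-3.025552, -3.907684) → (-3.276523, -4.024072)
(x(1.14), y(1.14)) ≈ (-3.2765, -4.0241)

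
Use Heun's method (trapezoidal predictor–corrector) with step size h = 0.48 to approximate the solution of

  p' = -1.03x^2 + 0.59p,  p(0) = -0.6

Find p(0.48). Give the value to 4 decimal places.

Heun: k1 = f(x_n, p_n); k2 = f(x_n + h, p_n + h·k1); p_{n+1} = p_n + (h/2)·(k1 + k2).
x=0.000000, p=-0.600000:
  k1 = f(0.000000, -0.600000) = -0.354000
  k2 = f(0.480000, -0.769920) = -0.691565
  p ← -0.600000 + (0.48/2)·(-0.354000 + (-0.691565)) = -0.850936
p(0.48) ≈ -0.8509

-0.8509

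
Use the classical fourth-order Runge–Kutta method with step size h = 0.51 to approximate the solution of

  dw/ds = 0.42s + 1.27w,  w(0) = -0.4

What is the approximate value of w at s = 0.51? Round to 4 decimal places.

-0.6957

RK4: k1 = f(s_n, w_n); k2 = f(s_n + h/2, w_n + (h/2)·k1); k3 = f(s_n + h/2, w_n + (h/2)·k2); k4 = f(s_n + h, w_n + h·k3); w_{n+1} = w_n + (h/6)·(k1 + 2k2 + 2k3 + k4).
s=0.000000, w=-0.400000:
  k1 = f(0.000000, -0.400000) = -0.508000
  k2 = f(0.255000, -0.529540) = -0.565416
  k3 = f(0.255000, -0.544181) = -0.584010
  k4 = f(0.510000, -0.697845) = -0.672063
  w ← -0.400000 + (0.51/6)·(k1 + 2k2 + 2k3 + k4) = -0.695708
w(0.51) ≈ -0.6957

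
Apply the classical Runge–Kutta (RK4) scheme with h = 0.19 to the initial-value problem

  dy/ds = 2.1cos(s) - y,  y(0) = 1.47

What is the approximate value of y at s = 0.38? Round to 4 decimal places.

1.6518

RK4: k1 = f(s_n, y_n); k2 = f(s_n + h/2, y_n + (h/2)·k1); k3 = f(s_n + h/2, y_n + (h/2)·k2); k4 = f(s_n + h, y_n + h·k3); y_{n+1} = y_n + (h/6)·(k1 + 2k2 + 2k3 + k4).
s=0.000000, y=1.470000:
  k1 = f(0.000000, 1.470000) = 0.630000
  k2 = f(0.095000, 1.529850) = 0.560681
  k3 = f(0.095000, 1.523265) = 0.567266
  k4 = f(0.190000, 1.577781) = 0.484428
  y ← 1.470000 + (0.19/6)·(k1 + 2k2 + 2k3 + k4) = 1.576727
s=0.190000, y=1.576727:
  k1 = f(0.190000, 1.576727) = 0.485482
  k2 = f(0.285000, 1.622848) = 0.392442
  k3 = f(0.285000, 1.614009) = 0.401281
  k4 = f(0.380000, 1.652970) = 0.297226
  y ← 1.576727 + (0.19/6)·(k1 + 2k2 + 2k3 + k4) = 1.651782
y(0.38) ≈ 1.6518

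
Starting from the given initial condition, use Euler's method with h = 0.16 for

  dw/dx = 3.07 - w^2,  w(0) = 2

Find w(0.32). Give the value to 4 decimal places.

Euler: w_{n+1} = w_n + h·f(x_n, w_n).
x=0.000000, w=2.000000: f=-0.930000 → w ← 2.000000 + 0.16·(-0.930000) = 1.851200
x=0.160000, w=1.851200: f=-0.356941 → w ← 1.851200 + 0.16·(-0.356941) = 1.794089
w(0.32) ≈ 1.7941

1.7941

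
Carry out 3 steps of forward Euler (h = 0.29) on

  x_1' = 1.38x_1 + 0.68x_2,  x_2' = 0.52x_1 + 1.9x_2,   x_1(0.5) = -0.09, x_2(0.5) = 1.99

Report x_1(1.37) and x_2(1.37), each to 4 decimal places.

Euler on (x_1,x_2): x_1_{n+1} = x_1_n + h·x_1', x_2_{n+1} = x_2_n + h·x_2'.
0.500000: (-0.090000, 1.990000); f=(1.229000, 3.734200) → (0.266410, 3.072918)
0.790000: (0.266410, 3.072918); f=(2.457230, 5.977077) → (0.979007, 4.806270)
1.080000: (0.979007, 4.806270); f=(4.619293, 9.640997) → (2.318602, 7.602160)
(x_1(1.37), x_2(1.37)) ≈ (2.3186, 7.6022)

2.3186, 7.6022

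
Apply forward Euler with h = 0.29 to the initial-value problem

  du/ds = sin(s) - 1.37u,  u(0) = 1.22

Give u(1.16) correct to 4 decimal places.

0.5085

Euler: u_{n+1} = u_n + h·f(s_n, u_n).
s=0.000000, u=1.220000: f=-1.671400 → u ← 1.220000 + 0.29·(-1.671400) = 0.735294
s=0.290000, u=0.735294: f=-0.721401 → u ← 0.735294 + 0.29·(-0.721401) = 0.526088
s=0.580000, u=0.526088: f=-0.172716 → u ← 0.526088 + 0.29·(-0.172716) = 0.476000
s=0.870000, u=0.476000: f=0.112209 → u ← 0.476000 + 0.29·0.112209 = 0.508541
u(1.16) ≈ 0.5085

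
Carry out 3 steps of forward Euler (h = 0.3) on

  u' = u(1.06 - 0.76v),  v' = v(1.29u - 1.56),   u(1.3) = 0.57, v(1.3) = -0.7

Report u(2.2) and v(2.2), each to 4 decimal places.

1.7212, -0.4523

Euler on (u,v): u_{n+1} = u_n + h·u', v_{n+1} = v_n + h·v'.
1.300000: (0.570000, -0.700000); f=(0.907440, 0.577290) → (0.842232, -0.526813)
1.600000: (0.842232, -0.526813); f=(1.229977, 0.249457) → (1.211225, -0.451976)
1.900000: (1.211225, -0.451976); f=(1.699956, -0.001121) → (1.721212, -0.452312)
(u(2.2), v(2.2)) ≈ (1.7212, -0.4523)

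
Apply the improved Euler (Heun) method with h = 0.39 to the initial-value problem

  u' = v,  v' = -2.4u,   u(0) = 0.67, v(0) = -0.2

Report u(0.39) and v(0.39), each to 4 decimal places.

Heun on (u,v): k1 = f(t_n, state_n); k2 = f(t_n + h, state_n + h·k1); state_{n+1} = state_n + (h/2)·(k1 + k2).
0.000000: (0.670000, -0.200000)
  k1 = (-0.200000, -1.608000)
  predictor → (0.592000, -0.827120)
  k2 = (-0.827120, -1.420800)
  → (0.469712, -0.790616)
(u(0.39), v(0.39)) ≈ (0.4697, -0.7906)

0.4697, -0.7906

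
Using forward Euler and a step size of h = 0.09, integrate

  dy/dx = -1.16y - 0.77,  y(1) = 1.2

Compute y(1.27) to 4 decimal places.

Euler: y_{n+1} = y_n + h·f(x_n, y_n).
x=1.000000, y=1.200000: f=-2.162000 → y ← 1.200000 + 0.09·(-2.162000) = 1.005420
x=1.090000, y=1.005420: f=-1.936287 → y ← 1.005420 + 0.09·(-1.936287) = 0.831154
x=1.180000, y=0.831154: f=-1.734139 → y ← 0.831154 + 0.09·(-1.734139) = 0.675082
y(1.27) ≈ 0.6751

0.6751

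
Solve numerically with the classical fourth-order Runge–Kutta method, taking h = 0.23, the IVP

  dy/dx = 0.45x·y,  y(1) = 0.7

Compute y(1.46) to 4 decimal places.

0.9030

RK4: k1 = f(x_n, y_n); k2 = f(x_n + h/2, y_n + (h/2)·k1); k3 = f(x_n + h/2, y_n + (h/2)·k2); k4 = f(x_n + h, y_n + h·k3); y_{n+1} = y_n + (h/6)·(k1 + 2k2 + 2k3 + k4).
x=1.000000, y=0.700000:
  k1 = f(1.000000, 0.700000) = 0.315000
  k2 = f(1.115000, 0.736225) = 0.369401
  k3 = f(1.115000, 0.742481) = 0.372540
  k4 = f(1.230000, 0.785684) = 0.434876
  y ← 0.700000 + (0.23/6)·(k1 + 2k2 + 2k3 + k4) = 0.785627
x=1.230000, y=0.785627:
  k1 = f(1.230000, 0.785627) = 0.434845
  k2 = f(1.345000, 0.835635) = 0.505768
  k3 = f(1.345000, 0.843791) = 0.510704
  k4 = f(1.460000, 0.903089) = 0.593330
  y ← 0.785627 + (0.23/6)·(k1 + 2k2 + 2k3 + k4) = 0.902970
y(1.46) ≈ 0.9030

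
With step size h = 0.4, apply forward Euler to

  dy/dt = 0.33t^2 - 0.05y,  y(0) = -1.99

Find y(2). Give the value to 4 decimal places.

Euler: y_{n+1} = y_n + h·f(t_n, y_n).
t=0.000000, y=-1.990000: f=0.099500 → y ← -1.990000 + 0.4·0.099500 = -1.950200
t=0.400000, y=-1.950200: f=0.150310 → y ← -1.950200 + 0.4·0.150310 = -1.890076
t=0.800000, y=-1.890076: f=0.305704 → y ← -1.890076 + 0.4·0.305704 = -1.767794
t=1.200000, y=-1.767794: f=0.563590 → y ← -1.767794 + 0.4·0.563590 = -1.542359
t=1.600000, y=-1.542359: f=0.921918 → y ← -1.542359 + 0.4·0.921918 = -1.173591
y(2) ≈ -1.1736

-1.1736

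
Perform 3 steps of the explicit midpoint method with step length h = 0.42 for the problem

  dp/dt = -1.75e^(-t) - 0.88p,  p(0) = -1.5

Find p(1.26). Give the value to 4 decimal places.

-1.1459

Midpoint: k1 = f(t_n, p_n); k2 = f(t_n + h/2, p_n + (h/2)·k1); p_{n+1} = p_n + h·k2.
t=0.000000, p=-1.500000:
  k1 = f(0.000000, -1.500000) = -0.430000
  k2 = f(0.210000, -1.590300) = -0.019058
  p ← -1.500000 + 0.42·(-0.019058) = -1.508005
t=0.420000, p=-1.508005:
  k1 = f(0.420000, -1.508005) = 0.177212
  k2 = f(0.630000, -1.470790) = 0.362260
  p ← -1.508005 + 0.42·0.362260 = -1.355856
t=0.840000, p=-1.355856:
  k1 = f(0.840000, -1.355856) = 0.437659
  k2 = f(1.050000, -1.263947) = 0.499882
  p ← -1.355856 + 0.42·0.499882 = -1.145905
p(1.26) ≈ -1.1459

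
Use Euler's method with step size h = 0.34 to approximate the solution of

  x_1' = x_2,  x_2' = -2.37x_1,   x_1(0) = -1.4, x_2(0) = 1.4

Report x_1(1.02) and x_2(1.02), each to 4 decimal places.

1.0483, 3.3246

Euler on (x_1,x_2): x_1_{n+1} = x_1_n + h·x_1', x_2_{n+1} = x_2_n + h·x_2'.
0.000000: (-1.400000, 1.400000); f=(1.400000, 3.318000) → (-0.924000, 2.528120)
0.340000: (-0.924000, 2.528120); f=(2.528120, 2.189880) → (-0.064439, 3.272679)
0.680000: (-0.064439, 3.272679); f=(3.272679, 0.152721) → (1.048272, 3.324604)
(x_1(1.02), x_2(1.02)) ≈ (1.0483, 3.3246)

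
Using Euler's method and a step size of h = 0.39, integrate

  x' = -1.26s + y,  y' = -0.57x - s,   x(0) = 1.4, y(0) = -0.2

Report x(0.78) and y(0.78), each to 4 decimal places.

0.9310, -0.9572

Euler on (x,y): x_{n+1} = x_n + h·x', y_{n+1} = y_n + h·y'.
0.000000: (1.400000, -0.200000); f=(-0.200000, -0.798000) → (1.322000, -0.511220)
0.390000: (1.322000, -0.511220); f=(-1.002620, -1.143540) → (0.930978, -0.957201)
(x(0.78), y(0.78)) ≈ (0.9310, -0.9572)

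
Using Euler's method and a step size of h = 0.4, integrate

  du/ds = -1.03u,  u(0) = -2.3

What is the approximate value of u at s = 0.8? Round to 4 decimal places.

-0.7952

Euler: u_{n+1} = u_n + h·f(s_n, u_n).
s=0.000000, u=-2.300000: f=2.369000 → u ← -2.300000 + 0.4·2.369000 = -1.352400
s=0.400000, u=-1.352400: f=1.392972 → u ← -1.352400 + 0.4·1.392972 = -0.795211
u(0.8) ≈ -0.7952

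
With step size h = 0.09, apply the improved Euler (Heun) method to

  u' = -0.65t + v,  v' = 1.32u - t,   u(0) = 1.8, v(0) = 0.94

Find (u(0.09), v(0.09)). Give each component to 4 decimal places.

Heun on (u,v): k1 = f(t_n, state_n); k2 = f(t_n + h, state_n + h·k1); state_{n+1} = state_n + (h/2)·(k1 + k2).
0.000000: (1.800000, 0.940000)
  k1 = (0.940000, 2.376000)
  predictor → (1.884600, 1.153840)
  k2 = (1.095340, 2.397672)
  → (1.891590, 1.154815)
(u(0.09), v(0.09)) ≈ (1.8916, 1.1548)

1.8916, 1.1548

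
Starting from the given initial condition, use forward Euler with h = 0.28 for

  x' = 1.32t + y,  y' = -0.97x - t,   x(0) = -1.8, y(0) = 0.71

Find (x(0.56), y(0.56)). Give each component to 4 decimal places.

Euler on (x,y): x_{n+1} = x_n + h·x', y_{n+1} = y_n + h·y'.
0.000000: (-1.800000, 0.710000); f=(0.710000, 1.746000) → (-1.601200, 1.198880)
0.280000: (-1.601200, 1.198880); f=(1.568480, 1.273164) → (-1.162026, 1.555366)
(x(0.56), y(0.56)) ≈ (-1.1620, 1.5554)

-1.1620, 1.5554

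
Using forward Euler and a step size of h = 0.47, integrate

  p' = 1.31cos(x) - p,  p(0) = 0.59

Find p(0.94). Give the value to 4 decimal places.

Euler: p_{n+1} = p_n + h·f(x_n, p_n).
x=0.000000, p=0.590000: f=0.720000 → p ← 0.590000 + 0.47·0.720000 = 0.928400
x=0.470000, p=0.928400: f=0.239554 → p ← 0.928400 + 0.47·0.239554 = 1.040991
p(0.94) ≈ 1.0410

1.0410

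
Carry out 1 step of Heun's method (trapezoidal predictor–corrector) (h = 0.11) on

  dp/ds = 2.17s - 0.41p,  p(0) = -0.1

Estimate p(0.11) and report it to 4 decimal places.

-0.0825

Heun: k1 = f(s_n, p_n); k2 = f(s_n + h, p_n + h·k1); p_{n+1} = p_n + (h/2)·(k1 + k2).
s=0.000000, p=-0.100000:
  k1 = f(0.000000, -0.100000) = 0.041000
  k2 = f(0.110000, -0.095490) = 0.277851
  p ← -0.100000 + (0.11/2)·(0.041000 + 0.277851) = -0.082463
p(0.11) ≈ -0.0825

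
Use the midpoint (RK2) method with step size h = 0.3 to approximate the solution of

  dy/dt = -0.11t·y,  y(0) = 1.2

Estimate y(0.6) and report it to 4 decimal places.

Midpoint: k1 = f(t_n, y_n); k2 = f(t_n + h/2, y_n + (h/2)·k1); y_{n+1} = y_n + h·k2.
t=0.000000, y=1.200000:
  k1 = f(0.000000, 1.200000) = 0.000000
  k2 = f(0.150000, 1.200000) = -0.019800
  y ← 1.200000 + 0.3·(-0.019800) = 1.194060
t=0.300000, y=1.194060:
  k1 = f(0.300000, 1.194060) = -0.039404
  k2 = f(0.450000, 1.188149) = -0.058813
  y ← 1.194060 + 0.3·(-0.058813) = 1.176416
y(0.6) ≈ 1.1764

1.1764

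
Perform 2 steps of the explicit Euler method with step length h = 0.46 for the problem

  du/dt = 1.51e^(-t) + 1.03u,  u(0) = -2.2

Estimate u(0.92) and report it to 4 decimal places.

-3.3164

Euler: u_{n+1} = u_n + h·f(t_n, u_n).
t=0.000000, u=-2.200000: f=-0.756000 → u ← -2.200000 + 0.46·(-0.756000) = -2.547760
t=0.460000, u=-2.547760: f=-1.670954 → u ← -2.547760 + 0.46·(-1.670954) = -3.316399
u(0.92) ≈ -3.3164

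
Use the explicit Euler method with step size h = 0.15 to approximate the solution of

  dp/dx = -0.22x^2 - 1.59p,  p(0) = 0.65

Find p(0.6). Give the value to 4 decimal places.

Euler: p_{n+1} = p_n + h·f(x_n, p_n).
x=0.000000, p=0.650000: f=-1.033500 → p ← 0.650000 + 0.15·(-1.033500) = 0.494975
x=0.150000, p=0.494975: f=-0.791960 → p ← 0.494975 + 0.15·(-0.791960) = 0.376181
x=0.300000, p=0.376181: f=-0.617928 → p ← 0.376181 + 0.15·(-0.617928) = 0.283492
x=0.450000, p=0.283492: f=-0.495302 → p ← 0.283492 + 0.15·(-0.495302) = 0.209197
p(0.6) ≈ 0.2092

0.2092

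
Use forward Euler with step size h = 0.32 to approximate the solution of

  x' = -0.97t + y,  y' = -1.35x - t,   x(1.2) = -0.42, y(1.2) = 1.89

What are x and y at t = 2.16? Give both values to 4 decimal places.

Euler on (x,y): x_{n+1} = x_n + h·x', y_{n+1} = y_n + h·y'.
1.200000: (-0.420000, 1.890000); f=(0.726000, -0.633000) → (-0.187680, 1.687440)
1.520000: (-0.187680, 1.687440); f=(0.213040, -1.266632) → (-0.119507, 1.282118)
1.840000: (-0.119507, 1.282118); f=(-0.502682, -1.678665) → (-0.280366, 0.744945)
(x(2.16), y(2.16)) ≈ (-0.2804, 0.7449)

-0.2804, 0.7449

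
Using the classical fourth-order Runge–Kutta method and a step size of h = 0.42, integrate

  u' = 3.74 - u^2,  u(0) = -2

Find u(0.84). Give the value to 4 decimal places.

-4.4777

RK4: k1 = f(x_n, u_n); k2 = f(x_n + h/2, u_n + (h/2)·k1); k3 = f(x_n + h/2, u_n + (h/2)·k2); k4 = f(x_n + h, u_n + h·k3); u_{n+1} = u_n + (h/6)·(k1 + 2k2 + 2k3 + k4).
x=0.000000, u=-2.000000:
  k1 = f(0.000000, -2.000000) = -0.260000
  k2 = f(0.210000, -2.054600) = -0.481381
  k3 = f(0.210000, -2.101090) = -0.674579
  k4 = f(0.420000, -2.283323) = -1.473565
  u ← -2.000000 + (0.42/6)·(k1 + 2k2 + 2k3 + k4) = -2.283184
x=0.420000, u=-2.283184:
  k1 = f(0.420000, -2.283184) = -1.472929
  k2 = f(0.630000, -2.592499) = -2.981052
  k3 = f(0.630000, -2.909205) = -4.723474
  k4 = f(0.840000, -4.267043) = -14.467657
  u ← -2.283184 + (0.42/6)·(k1 + 2k2 + 2k3 + k4) = -4.477659
u(0.84) ≈ -4.4777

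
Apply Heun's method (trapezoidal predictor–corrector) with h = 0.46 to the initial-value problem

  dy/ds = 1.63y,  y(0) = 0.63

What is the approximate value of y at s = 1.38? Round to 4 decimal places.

Heun: k1 = f(s_n, y_n); k2 = f(s_n + h, y_n + h·k1); y_{n+1} = y_n + (h/2)·(k1 + k2).
s=0.000000, y=0.630000:
  k1 = f(0.000000, 0.630000) = 1.026900
  k2 = f(0.460000, 1.102374) = 1.796870
  y ← 0.630000 + (0.46/2)·(1.026900 + 1.796870) = 1.279467
s=0.460000, y=1.279467:
  k1 = f(0.460000, 1.279467) = 2.085531
  k2 = f(0.920000, 2.238811) = 3.649263
  y ← 1.279467 + (0.46/2)·(2.085531 + 3.649263) = 2.598470
s=0.920000, y=2.598470:
  k1 = f(0.920000, 2.598470) = 4.235505
  k2 = f(1.380000, 4.546802) = 7.411287
  y ← 2.598470 + (0.46/2)·(4.235505 + 7.411287) = 5.277232
y(1.38) ≈ 5.2772

5.2772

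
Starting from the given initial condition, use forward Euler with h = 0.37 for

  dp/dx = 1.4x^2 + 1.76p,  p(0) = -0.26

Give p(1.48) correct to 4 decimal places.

-0.6328

Euler: p_{n+1} = p_n + h·f(x_n, p_n).
x=0.000000, p=-0.260000: f=-0.457600 → p ← -0.260000 + 0.37·(-0.457600) = -0.429312
x=0.370000, p=-0.429312: f=-0.563929 → p ← -0.429312 + 0.37·(-0.563929) = -0.637966
x=0.740000, p=-0.637966: f=-0.356180 → p ← -0.637966 + 0.37·(-0.356180) = -0.769752
x=1.110000, p=-0.769752: f=0.370176 → p ← -0.769752 + 0.37·0.370176 = -0.632787
p(1.48) ≈ -0.6328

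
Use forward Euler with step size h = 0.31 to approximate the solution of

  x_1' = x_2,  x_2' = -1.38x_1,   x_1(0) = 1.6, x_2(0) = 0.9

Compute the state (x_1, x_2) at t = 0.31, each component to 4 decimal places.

1.8790, 0.2155

Euler on (x_1,x_2): x_1_{n+1} = x_1_n + h·x_1', x_2_{n+1} = x_2_n + h·x_2'.
0.000000: (1.600000, 0.900000); f=(0.900000, -2.208000) → (1.879000, 0.215520)
(x_1(0.31), x_2(0.31)) ≈ (1.8790, 0.2155)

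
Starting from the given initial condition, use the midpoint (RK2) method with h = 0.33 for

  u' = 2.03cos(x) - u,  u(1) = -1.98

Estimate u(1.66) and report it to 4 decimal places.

-0.8665

Midpoint: k1 = f(x_n, u_n); k2 = f(x_n + h/2, u_n + (h/2)·k1); u_{n+1} = u_n + h·k2.
x=1.000000, u=-1.980000:
  k1 = f(1.000000, -1.980000) = 3.076814
  k2 = f(1.165000, -1.472326) = 2.273669
  u ← -1.980000 + 0.33·2.273669 = -1.229689
x=1.330000, u=-1.229689:
  k1 = f(1.330000, -1.229689) = 1.713796
  k2 = f(1.495000, -0.946913) = 1.100632
  u ← -1.229689 + 0.33·1.100632 = -0.866481
u(1.66) ≈ -0.8665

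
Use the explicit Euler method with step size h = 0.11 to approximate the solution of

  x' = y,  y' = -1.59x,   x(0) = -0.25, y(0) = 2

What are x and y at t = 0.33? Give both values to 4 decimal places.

Euler on (x,y): x_{n+1} = x_n + h·x', y_{n+1} = y_n + h·y'.
0.000000: (-0.250000, 2.000000); f=(2.000000, 0.397500) → (-0.030000, 2.043725)
0.110000: (-0.030000, 2.043725); f=(2.043725, 0.047700) → (0.194810, 2.048972)
0.220000: (0.194810, 2.048972); f=(2.048972, -0.309748) → (0.420197, 2.014900)
(x(0.33), y(0.33)) ≈ (0.4202, 2.0149)

0.4202, 2.0149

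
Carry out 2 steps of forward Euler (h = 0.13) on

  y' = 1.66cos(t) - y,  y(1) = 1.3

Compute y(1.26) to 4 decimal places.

1.1775

Euler: y_{n+1} = y_n + h·f(t_n, y_n).
t=1.000000, y=1.300000: f=-0.403098 → y ← 1.300000 + 0.13·(-0.403098) = 1.247597
t=1.130000, y=1.247597: f=-0.539342 → y ← 1.247597 + 0.13·(-0.539342) = 1.177483
y(1.26) ≈ 1.1775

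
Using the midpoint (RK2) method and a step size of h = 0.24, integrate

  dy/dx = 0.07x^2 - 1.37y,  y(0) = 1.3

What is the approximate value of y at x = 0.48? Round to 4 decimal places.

Midpoint: k1 = f(x_n, y_n); k2 = f(x_n + h/2, y_n + (h/2)·k1); y_{n+1} = y_n + h·k2.
x=0.000000, y=1.300000:
  k1 = f(0.000000, 1.300000) = -1.781000
  k2 = f(0.120000, 1.086280) = -1.487196
  y ← 1.300000 + 0.24·(-1.487196) = 0.943073
x=0.240000, y=0.943073:
  k1 = f(0.240000, 0.943073) = -1.287978
  k2 = f(0.360000, 0.788516) = -1.071194
  y ← 0.943073 + 0.24·(-1.071194) = 0.685986
y(0.48) ≈ 0.6860

0.6860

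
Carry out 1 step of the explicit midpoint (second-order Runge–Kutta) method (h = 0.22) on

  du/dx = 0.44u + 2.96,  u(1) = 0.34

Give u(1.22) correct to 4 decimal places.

1.0572

Midpoint: k1 = f(x_n, u_n); k2 = f(x_n + h/2, u_n + (h/2)·k1); u_{n+1} = u_n + h·k2.
x=1.000000, u=0.340000:
  k1 = f(1.000000, 0.340000) = 3.109600
  k2 = f(1.110000, 0.682056) = 3.260105
  u ← 0.340000 + 0.22·3.260105 = 1.057223
u(1.22) ≈ 1.0572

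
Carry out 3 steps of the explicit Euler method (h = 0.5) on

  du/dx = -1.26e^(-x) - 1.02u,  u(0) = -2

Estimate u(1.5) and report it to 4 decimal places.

Euler: u_{n+1} = u_n + h·f(x_n, u_n).
x=0.000000, u=-2.000000: f=0.780000 → u ← -2.000000 + 0.5·0.780000 = -1.610000
x=0.500000, u=-1.610000: f=0.877971 → u ← -1.610000 + 0.5·0.877971 = -1.171014
x=1.000000, u=-1.171014: f=0.730907 → u ← -1.171014 + 0.5·0.730907 = -0.805561
u(1.5) ≈ -0.8056

-0.8056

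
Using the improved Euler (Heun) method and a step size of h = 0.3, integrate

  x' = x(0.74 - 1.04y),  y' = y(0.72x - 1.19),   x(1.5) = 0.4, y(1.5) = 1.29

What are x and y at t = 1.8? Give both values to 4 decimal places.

0.3522, 0.9808

Heun on (x,y): k1 = f(t_n, state_n); k2 = f(t_n + h, state_n + h·k1); state_{n+1} = state_n + (h/2)·(k1 + k2).
1.500000: (0.400000, 1.290000)
  k1 = (-0.240640, -1.163580)
  predictor → (0.327808, 0.940926)
  k2 = (-0.078203, -0.897623)
  → (0.352174, 0.980820)
(x(1.8), y(1.8)) ≈ (0.3522, 0.9808)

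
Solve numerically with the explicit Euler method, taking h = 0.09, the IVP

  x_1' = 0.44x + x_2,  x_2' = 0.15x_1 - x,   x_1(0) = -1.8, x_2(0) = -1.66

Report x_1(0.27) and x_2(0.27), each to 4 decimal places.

Euler on (x_1,x_2): x_1_{n+1} = x_1_n + h·x_1', x_2_{n+1} = x_2_n + h·x_2'.
0.000000: (-1.800000, -1.660000); f=(-1.660000, -0.270000) → (-1.949400, -1.684300)
0.090000: (-1.949400, -1.684300); f=(-1.644700, -0.382410) → (-2.097423, -1.718717)
0.180000: (-2.097423, -1.718717); f=(-1.639517, -0.494613) → (-2.244980, -1.763232)
(x_1(0.27), x_2(0.27)) ≈ (-2.2450, -1.7632)

-2.2450, -1.7632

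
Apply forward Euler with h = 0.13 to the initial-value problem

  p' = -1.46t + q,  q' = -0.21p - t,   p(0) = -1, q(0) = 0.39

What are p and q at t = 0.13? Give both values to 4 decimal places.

Euler on (p,q): p_{n+1} = p_n + h·p', q_{n+1} = q_n + h·q'.
0.000000: (-1.000000, 0.390000); f=(0.390000, 0.210000) → (-0.949300, 0.417300)
(p(0.13), q(0.13)) ≈ (-0.9493, 0.4173)

-0.9493, 0.4173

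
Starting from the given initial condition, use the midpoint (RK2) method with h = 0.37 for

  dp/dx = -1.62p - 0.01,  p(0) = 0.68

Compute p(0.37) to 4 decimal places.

0.3920

Midpoint: k1 = f(x_n, p_n); k2 = f(x_n + h/2, p_n + (h/2)·k1); p_{n+1} = p_n + h·k2.
x=0.000000, p=0.680000:
  k1 = f(0.000000, 0.680000) = -1.111600
  k2 = f(0.185000, 0.474354) = -0.778453
  p ← 0.680000 + 0.37·(-0.778453) = 0.391972
p(0.37) ≈ 0.3920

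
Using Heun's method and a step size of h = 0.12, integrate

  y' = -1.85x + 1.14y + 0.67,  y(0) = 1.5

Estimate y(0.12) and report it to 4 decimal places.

Heun: k1 = f(x_n, y_n); k2 = f(x_n + h, y_n + h·k1); y_{n+1} = y_n + (h/2)·(k1 + k2).
x=0.000000, y=1.500000:
  k1 = f(0.000000, 1.500000) = 2.380000
  k2 = f(0.120000, 1.785600) = 2.483584
  y ← 1.500000 + (0.12/2)·(2.380000 + 2.483584) = 1.791815
y(0.12) ≈ 1.7918

1.7918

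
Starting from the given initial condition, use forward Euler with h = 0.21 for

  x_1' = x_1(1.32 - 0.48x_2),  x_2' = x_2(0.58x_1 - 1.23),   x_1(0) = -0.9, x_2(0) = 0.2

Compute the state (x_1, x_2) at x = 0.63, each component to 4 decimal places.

-1.8161, 0.0433

Euler on (x_1,x_2): x_1_{n+1} = x_1_n + h·x_1', x_2_{n+1} = x_2_n + h·x_2'.
0.000000: (-0.900000, 0.200000); f=(-1.101600, -0.350400) → (-1.131336, 0.126416)
0.210000: (-1.131336, 0.126416); f=(-1.424714, -0.238443) → (-1.430526, 0.076343)
0.420000: (-1.430526, 0.076343); f=(-1.835873, -0.157244) → (-1.816059, 0.043322)
(x_1(0.63), x_2(0.63)) ≈ (-1.8161, 0.0433)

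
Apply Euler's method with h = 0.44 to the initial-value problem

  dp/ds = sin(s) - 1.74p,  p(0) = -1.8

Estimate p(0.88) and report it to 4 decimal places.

Euler: p_{n+1} = p_n + h·f(s_n, p_n).
s=0.000000, p=-1.800000: f=3.132000 → p ← -1.800000 + 0.44·3.132000 = -0.421920
s=0.440000, p=-0.421920: f=1.160080 → p ← -0.421920 + 0.44·1.160080 = 0.088515
p(0.88) ≈ 0.0885

0.0885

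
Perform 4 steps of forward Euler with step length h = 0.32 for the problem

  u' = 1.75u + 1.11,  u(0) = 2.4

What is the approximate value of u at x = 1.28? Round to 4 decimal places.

17.3360

Euler: u_{n+1} = u_n + h·f(x_n, u_n).
x=0.000000, u=2.400000: f=5.310000 → u ← 2.400000 + 0.32·5.310000 = 4.099200
x=0.320000, u=4.099200: f=8.283600 → u ← 4.099200 + 0.32·8.283600 = 6.749952
x=0.640000, u=6.749952: f=12.922416 → u ← 6.749952 + 0.32·12.922416 = 10.885125
x=0.960000, u=10.885125: f=20.158969 → u ← 10.885125 + 0.32·20.158969 = 17.335995
u(1.28) ≈ 17.3360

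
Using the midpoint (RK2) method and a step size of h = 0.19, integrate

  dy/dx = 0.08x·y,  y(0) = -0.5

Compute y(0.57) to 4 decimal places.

-0.5065

Midpoint: k1 = f(x_n, y_n); k2 = f(x_n + h/2, y_n + (h/2)·k1); y_{n+1} = y_n + h·k2.
x=0.000000, y=-0.500000:
  k1 = f(0.000000, -0.500000) = 0.000000
  k2 = f(0.095000, -0.500000) = -0.003800
  y ← -0.500000 + 0.19·(-0.003800) = -0.500722
x=0.190000, y=-0.500722:
  k1 = f(0.190000, -0.500722) = -0.007611
  k2 = f(0.285000, -0.501445) = -0.011433
  y ← -0.500722 + 0.19·(-0.011433) = -0.502894
x=0.380000, y=-0.502894:
  k1 = f(0.380000, -0.502894) = -0.015288
  k2 = f(0.475000, -0.504347) = -0.019165
  y ← -0.502894 + 0.19·(-0.019165) = -0.506536
y(0.57) ≈ -0.5065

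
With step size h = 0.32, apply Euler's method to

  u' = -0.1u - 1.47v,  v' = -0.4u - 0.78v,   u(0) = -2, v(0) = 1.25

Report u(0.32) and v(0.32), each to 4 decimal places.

-2.5240, 1.1940

Euler on (u,v): u_{n+1} = u_n + h·u', v_{n+1} = v_n + h·v'.
0.000000: (-2.000000, 1.250000); f=(-1.637500, -0.175000) → (-2.524000, 1.194000)
(u(0.32), v(0.32)) ≈ (-2.5240, 1.1940)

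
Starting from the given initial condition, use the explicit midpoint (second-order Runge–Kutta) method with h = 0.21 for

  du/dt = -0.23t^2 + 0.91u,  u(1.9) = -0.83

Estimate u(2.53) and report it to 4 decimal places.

Midpoint: k1 = f(t_n, u_n); k2 = f(t_n + h/2, u_n + (h/2)·k1); u_{n+1} = u_n + h·k2.
t=1.900000, u=-0.830000:
  k1 = f(1.900000, -0.830000) = -1.585600
  k2 = f(2.005000, -0.996488) = -1.831410
  u ← -0.830000 + 0.21·(-1.831410) = -1.214596
t=2.110000, u=-1.214596:
  k1 = f(2.110000, -1.214596) = -2.129265
  k2 = f(2.215000, -1.438169) = -2.437165
  u ← -1.214596 + 0.21·(-2.437165) = -1.726401
t=2.320000, u=-1.726401:
  k1 = f(2.320000, -1.726401) = -2.808977
  k2 = f(2.425000, -2.021343) = -3.191966
  u ← -1.726401 + 0.21·(-3.191966) = -2.396714
u(2.53) ≈ -2.3967

-2.3967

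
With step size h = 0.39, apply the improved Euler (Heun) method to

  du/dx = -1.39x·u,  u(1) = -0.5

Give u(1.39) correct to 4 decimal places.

-0.2782

Heun: k1 = f(x_n, u_n); k2 = f(x_n + h, u_n + h·k1); u_{n+1} = u_n + (h/2)·(k1 + k2).
x=1.000000, u=-0.500000:
  k1 = f(1.000000, -0.500000) = 0.695000
  k2 = f(1.390000, -0.228950) = 0.442354
  u ← -0.500000 + (0.39/2)·(0.695000 + 0.442354) = -0.278216
u(1.39) ≈ -0.2782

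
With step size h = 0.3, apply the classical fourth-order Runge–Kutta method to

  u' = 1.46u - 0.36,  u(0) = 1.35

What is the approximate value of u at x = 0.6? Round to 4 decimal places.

2.8957

RK4: k1 = f(x_n, u_n); k2 = f(x_n + h/2, u_n + (h/2)·k1); k3 = f(x_n + h/2, u_n + (h/2)·k2); k4 = f(x_n + h, u_n + h·k3); u_{n+1} = u_n + (h/6)·(k1 + 2k2 + 2k3 + k4).
x=0.000000, u=1.350000:
  k1 = f(0.000000, 1.350000) = 1.611000
  k2 = f(0.150000, 1.591650) = 1.963809
  k3 = f(0.150000, 1.644571) = 2.041074
  k4 = f(0.300000, 1.962322) = 2.504990
  u ← 1.350000 + (0.3/6)·(k1 + 2k2 + 2k3 + k4) = 1.956288
x=0.300000, u=1.956288:
  k1 = f(0.300000, 1.956288) = 2.496180
  k2 = f(0.450000, 2.330715) = 3.042844
  k3 = f(0.450000, 2.412714) = 3.162563
  k4 = f(0.600000, 2.905057) = 3.881383
  u ← 1.956288 + (0.3/6)·(k1 + 2k2 + 2k3 + k4) = 2.895707
u(0.6) ≈ 2.8957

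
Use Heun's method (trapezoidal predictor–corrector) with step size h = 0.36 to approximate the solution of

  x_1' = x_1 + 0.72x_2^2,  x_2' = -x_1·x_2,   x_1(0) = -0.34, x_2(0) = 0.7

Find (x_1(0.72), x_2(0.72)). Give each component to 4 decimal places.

-0.2426, 0.8784

Heun on (x_1,x_2): k1 = f(s_n, state_n); k2 = f(s_n + h, state_n + h·k1); state_{n+1} = state_n + (h/2)·(k1 + k2).
0.000000: (-0.340000, 0.700000)
  k1 = (0.012800, 0.238000)
  predictor → (-0.335392, 0.785680)
  k2 = (0.109059, 0.263511)
  → (-0.318065, 0.790272)
0.360000: (-0.318065, 0.790272)
  k1 = (0.131596, 0.251358)
  predictor → (-0.270691, 0.880761)
  k2 = (0.287842, 0.238414)
  → (-0.242567, 0.878431)
(x_1(0.72), x_2(0.72)) ≈ (-0.2426, 0.8784)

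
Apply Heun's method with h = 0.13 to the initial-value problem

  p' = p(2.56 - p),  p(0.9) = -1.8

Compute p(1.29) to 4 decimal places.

Heun: k1 = f(x_n, p_n); k2 = f(x_n + h, p_n + h·k1); p_{n+1} = p_n + (h/2)·(k1 + k2).
x=0.900000, p=-1.800000:
  k1 = f(0.900000, -1.800000) = -7.848000
  k2 = f(1.030000, -2.820240) = -15.173568
  p ← -1.800000 + (0.13/2)·(-7.848000 + (-15.173568)) = -3.296402
x=1.030000, p=-3.296402:
  k1 = f(1.030000, -3.296402) = -19.305055
  k2 = f(1.160000, -5.806059) = -48.573832
  p ← -3.296402 + (0.13/2)·(-19.305055 + (-48.573832)) = -7.708530
x=1.160000, p=-7.708530:
  k1 = f(1.160000, -7.708530) = -79.155264
  k2 = f(1.290000, -17.998714) = -370.030409
  p ← -7.708530 + (0.13/2)·(-79.155264 + (-370.030409)) = -36.905598
p(1.29) ≈ -36.9056

-36.9056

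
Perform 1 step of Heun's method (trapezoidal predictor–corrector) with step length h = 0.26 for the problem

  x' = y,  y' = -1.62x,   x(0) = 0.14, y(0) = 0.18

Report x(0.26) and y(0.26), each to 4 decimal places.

Heun on (x,y): k1 = f(t_n, state_n); k2 = f(t_n + h, state_n + h·k1); state_{n+1} = state_n + (h/2)·(k1 + k2).
0.000000: (0.140000, 0.180000)
  k1 = (0.180000, -0.226800)
  predictor → (0.186800, 0.121032)
  k2 = (0.121032, -0.302616)
  → (0.179134, 0.111176)
(x(0.26), y(0.26)) ≈ (0.1791, 0.1112)

0.1791, 0.1112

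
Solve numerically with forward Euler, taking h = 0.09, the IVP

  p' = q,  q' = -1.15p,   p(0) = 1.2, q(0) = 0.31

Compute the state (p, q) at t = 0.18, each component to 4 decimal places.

Euler on (p,q): p_{n+1} = p_n + h·p', q_{n+1} = q_n + h·q'.
0.000000: (1.200000, 0.310000); f=(0.310000, -1.380000) → (1.227900, 0.185800)
0.090000: (1.227900, 0.185800); f=(0.185800, -1.412085) → (1.244622, 0.058712)
(p(0.18), q(0.18)) ≈ (1.2446, 0.0587)

1.2446, 0.0587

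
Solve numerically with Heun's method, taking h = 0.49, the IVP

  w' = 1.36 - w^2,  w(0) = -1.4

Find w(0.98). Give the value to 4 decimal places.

-4.4311

Heun: k1 = f(x_n, w_n); k2 = f(x_n + h, w_n + h·k1); w_{n+1} = w_n + (h/2)·(k1 + k2).
x=0.000000, w=-1.400000:
  k1 = f(0.000000, -1.400000) = -0.600000
  k2 = f(0.490000, -1.694000) = -1.509636
  w ← -1.400000 + (0.49/2)·(-0.600000 + (-1.509636)) = -1.916861
x=0.490000, w=-1.916861:
  k1 = f(0.490000, -1.916861) = -2.314355
  k2 = f(0.980000, -3.050895) = -7.947960
  w ← -1.916861 + (0.49/2)·(-2.314355 + (-7.947960)) = -4.431128
w(0.98) ≈ -4.4311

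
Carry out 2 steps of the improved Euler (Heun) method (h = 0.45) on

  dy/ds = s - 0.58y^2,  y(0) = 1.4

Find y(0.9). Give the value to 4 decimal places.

1.1443

Heun: k1 = f(s_n, y_n); k2 = f(s_n + h, y_n + h·k1); y_{n+1} = y_n + (h/2)·(k1 + k2).
s=0.000000, y=1.400000:
  k1 = f(0.000000, 1.400000) = -1.136800
  k2 = f(0.450000, 0.888440) = -0.007809
  y ← 1.400000 + (0.45/2)·(-1.136800 + (-0.007809)) = 1.142463
s=0.450000, y=1.142463:
  k1 = f(0.450000, 1.142463) = -0.307029
  k2 = f(0.900000, 1.004300) = 0.315001
  y ← 1.142463 + (0.45/2)·(-0.307029 + 0.315001) = 1.144257
y(0.9) ≈ 1.1443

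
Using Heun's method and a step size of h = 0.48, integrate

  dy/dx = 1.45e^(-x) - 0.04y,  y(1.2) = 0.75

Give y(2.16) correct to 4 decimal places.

Heun: k1 = f(x_n, y_n); k2 = f(x_n + h, y_n + h·k1); y_{n+1} = y_n + (h/2)·(k1 + k2).
x=1.200000, y=0.750000:
  k1 = f(1.200000, 0.750000) = 0.406732
  k2 = f(1.680000, 0.945231) = 0.232433
  y ← 0.750000 + (0.48/2)·(0.406732 + 0.232433) = 0.903400
x=1.680000, y=0.903400:
  k1 = f(1.680000, 0.903400) = 0.234106
  k2 = f(2.160000, 1.015771) = 0.126591
  y ← 0.903400 + (0.48/2)·(0.234106 + 0.126591) = 0.989967
y(2.16) ≈ 0.9900

0.9900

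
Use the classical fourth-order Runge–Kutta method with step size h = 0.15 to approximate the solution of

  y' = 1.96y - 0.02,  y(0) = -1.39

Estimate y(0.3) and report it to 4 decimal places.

RK4: k1 = f(t_n, y_n); k2 = f(t_n + h/2, y_n + (h/2)·k1); k3 = f(t_n + h/2, y_n + (h/2)·k2); k4 = f(t_n + h, y_n + h·k3); y_{n+1} = y_n + (h/6)·(k1 + 2k2 + 2k3 + k4).
t=0.000000, y=-1.390000:
  k1 = f(0.000000, -1.390000) = -2.744400
  k2 = f(0.075000, -1.595830) = -3.147827
  k3 = f(0.075000, -1.626087) = -3.207131
  k4 = f(0.150000, -1.871070) = -3.687296
  y ← -1.390000 + (0.15/6)·(k1 + 2k2 + 2k3 + k4) = -1.868540
t=0.150000, y=-1.868540:
  k1 = f(0.150000, -1.868540) = -3.682339
  k2 = f(0.225000, -2.144716) = -4.223643
  k3 = f(0.225000, -2.185313) = -4.303214
  k4 = f(0.300000, -2.514022) = -4.947484
  y ← -1.868540 + (0.15/6)·(k1 + 2k2 + 2k3 + k4) = -2.510629
y(0.3) ≈ -2.5106

-2.5106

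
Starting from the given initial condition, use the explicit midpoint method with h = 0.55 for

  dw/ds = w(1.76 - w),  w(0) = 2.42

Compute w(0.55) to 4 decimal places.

Midpoint: k1 = f(s_n, w_n); k2 = f(s_n + h/2, w_n + (h/2)·k1); w_{n+1} = w_n + h·k2.
s=0.000000, w=2.420000:
  k1 = f(0.000000, 2.420000) = -1.597200
  k2 = f(0.275000, 1.980770) = -0.437295
  w ← 2.420000 + 0.55·(-0.437295) = 2.179488
w(0.55) ≈ 2.1795

2.1795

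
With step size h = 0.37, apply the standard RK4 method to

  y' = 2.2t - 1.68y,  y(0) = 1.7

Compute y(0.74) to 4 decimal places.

RK4: k1 = f(t_n, y_n); k2 = f(t_n + h/2, y_n + (h/2)·k1); k3 = f(t_n + h/2, y_n + (h/2)·k2); k4 = f(t_n + h, y_n + h·k3); y_{n+1} = y_n + (h/6)·(k1 + 2k2 + 2k3 + k4).
t=0.000000, y=1.700000:
  k1 = f(0.000000, 1.700000) = -2.856000
  k2 = f(0.185000, 1.171640) = -1.561355
  k3 = f(0.185000, 1.411149) = -1.963731
  k4 = f(0.370000, 0.973420) = -0.821345
  y ← 1.700000 + (0.37/6)·(k1 + 2k2 + 2k3 + k4) = 1.038470
t=0.370000, y=1.038470:
  k1 = f(0.370000, 1.038470) = -0.930629
  k2 = f(0.555000, 0.866303) = -0.234390
  k3 = f(0.555000, 0.995108) = -0.450781
  k4 = f(0.740000, 0.871681) = 0.163576
  y ← 1.038470 + (0.37/6)·(k1 + 2k2 + 2k3 + k4) = 0.906664
y(0.74) ≈ 0.9067

0.9067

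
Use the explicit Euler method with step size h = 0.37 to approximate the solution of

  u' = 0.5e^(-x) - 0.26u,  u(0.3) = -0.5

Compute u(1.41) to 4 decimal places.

-0.1062

Euler: u_{n+1} = u_n + h·f(x_n, u_n).
x=0.300000, u=-0.500000: f=0.500409 → u ← -0.500000 + 0.37·0.500409 = -0.314849
x=0.670000, u=-0.314849: f=0.337715 → u ← -0.314849 + 0.37·0.337715 = -0.189894
x=1.040000, u=-0.189894: f=0.226100 → u ← -0.189894 + 0.37·0.226100 = -0.106237
u(1.41) ≈ -0.1062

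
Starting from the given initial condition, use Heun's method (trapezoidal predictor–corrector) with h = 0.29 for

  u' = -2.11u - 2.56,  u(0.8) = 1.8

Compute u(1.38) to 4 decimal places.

Heun: k1 = f(x_n, u_n); k2 = f(x_n + h, u_n + h·k1); u_{n+1} = u_n + (h/2)·(k1 + k2).
x=0.800000, u=1.800000:
  k1 = f(0.800000, 1.800000) = -6.358000
  k2 = f(1.090000, -0.043820) = -2.467540
  u ← 1.800000 + (0.29/2)·(-6.358000 + (-2.467540)) = 0.520297
x=1.090000, u=0.520297:
  k1 = f(1.090000, 0.520297) = -3.657826
  k2 = f(1.380000, -0.540473) = -1.419602
  u ← 0.520297 + (0.29/2)·(-3.657826 + (-1.419602)) = -0.215930
u(1.38) ≈ -0.2159

-0.2159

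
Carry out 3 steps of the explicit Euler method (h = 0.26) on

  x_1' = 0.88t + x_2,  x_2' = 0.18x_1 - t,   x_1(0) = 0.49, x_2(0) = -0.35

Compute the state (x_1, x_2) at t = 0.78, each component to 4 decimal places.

Euler on (x_1,x_2): x_1_{n+1} = x_1_n + h·x_1', x_2_{n+1} = x_2_n + h·x_2'.
0.000000: (0.490000, -0.350000); f=(-0.350000, 0.088200) → (0.399000, -0.327068)
0.260000: (0.399000, -0.327068); f=(-0.098268, -0.188180) → (0.373450, -0.375995)
0.520000: (0.373450, -0.375995); f=(0.081605, -0.452779) → (0.394668, -0.493717)
(x_1(0.78), x_2(0.78)) ≈ (0.3947, -0.4937)

0.3947, -0.4937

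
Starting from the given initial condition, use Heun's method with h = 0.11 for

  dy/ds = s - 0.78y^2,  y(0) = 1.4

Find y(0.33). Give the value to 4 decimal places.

Heun: k1 = f(s_n, y_n); k2 = f(s_n + h, y_n + h·k1); y_{n+1} = y_n + (h/2)·(k1 + k2).
s=0.000000, y=1.400000:
  k1 = f(0.000000, 1.400000) = -1.528800
  k2 = f(0.110000, 1.231832) = -1.073580
  y ← 1.400000 + (0.11/2)·(-1.528800 + (-1.073580)) = 1.256869
s=0.110000, y=1.256869:
  k1 = f(0.110000, 1.256869) = -1.122182
  k2 = f(0.220000, 1.133429) = -0.782036
  y ← 1.256869 + (0.11/2)·(-1.122182 + (-0.782036)) = 1.152137
s=0.220000, y=1.152137:
  k1 = f(0.220000, 1.152137) = -0.815388
  k2 = f(0.330000, 1.062445) = -0.550455
  y ← 1.152137 + (0.11/2)·(-0.815388 + (-0.550455)) = 1.077016
y(0.33) ≈ 1.0770

1.0770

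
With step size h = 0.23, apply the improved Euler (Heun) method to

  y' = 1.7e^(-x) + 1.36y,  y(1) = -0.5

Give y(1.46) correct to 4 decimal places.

Heun: k1 = f(x_n, y_n); k2 = f(x_n + h, y_n + h·k1); y_{n+1} = y_n + (h/2)·(k1 + k2).
x=1.000000, y=-0.500000:
  k1 = f(1.000000, -0.500000) = -0.054605
  k2 = f(1.230000, -0.512559) = -0.200183
  y ← -0.500000 + (0.23/2)·(-0.054605 + (-0.200183)) = -0.529301
x=1.230000, y=-0.529301:
  k1 = f(1.230000, -0.529301) = -0.222951
  k2 = f(1.460000, -0.580579) = -0.394786
  y ← -0.529301 + (0.23/2)·(-0.222951 + (-0.394786)) = -0.600340
y(1.46) ≈ -0.6003

-0.6003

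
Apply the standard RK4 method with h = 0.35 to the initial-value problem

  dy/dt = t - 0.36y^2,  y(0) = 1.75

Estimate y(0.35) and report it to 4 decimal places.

RK4: k1 = f(t_n, y_n); k2 = f(t_n + h/2, y_n + (h/2)·k1); k3 = f(t_n + h/2, y_n + (h/2)·k2); k4 = f(t_n + h, y_n + h·k3); y_{n+1} = y_n + (h/6)·(k1 + 2k2 + 2k3 + k4).
t=0.000000, y=1.750000:
  k1 = f(0.000000, 1.750000) = -1.102500
  k2 = f(0.175000, 1.557063) = -0.697800
  k3 = f(0.175000, 1.627885) = -0.779004
  k4 = f(0.350000, 1.477349) = -0.435721
  y ← 1.750000 + (0.35/6)·(k1 + 2k2 + 2k3 + k4) = 1.487977
y(0.35) ≈ 1.4880

1.4880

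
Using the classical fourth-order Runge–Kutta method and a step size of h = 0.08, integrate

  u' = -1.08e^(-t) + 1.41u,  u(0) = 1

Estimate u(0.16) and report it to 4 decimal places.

RK4: k1 = f(t_n, u_n); k2 = f(t_n + h/2, u_n + (h/2)·k1); k3 = f(t_n + h/2, u_n + (h/2)·k2); k4 = f(t_n + h, u_n + h·k3); u_{n+1} = u_n + (h/6)·(k1 + 2k2 + 2k3 + k4).
t=0.000000, u=1.000000:
  k1 = f(0.000000, 1.000000) = 0.330000
  k2 = f(0.040000, 1.013200) = 0.390959
  k3 = f(0.040000, 1.015638) = 0.394398
  k4 = f(0.080000, 1.031552) = 0.457522
  u ← 1.000000 + (0.08/6)·(k1 + 2k2 + 2k3 + k4) = 1.031443
t=0.080000, u=1.031443:
  k1 = f(0.080000, 1.031443) = 0.457369
  k2 = f(0.120000, 1.049738) = 0.522256
  k3 = f(0.120000, 1.052333) = 0.525916
  k4 = f(0.160000, 1.073516) = 0.593343
  u ← 1.031443 + (0.08/6)·(k1 + 2k2 + 2k3 + k4) = 1.073404
u(0.16) ≈ 1.0734

1.0734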